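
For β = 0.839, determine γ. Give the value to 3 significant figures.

γ = 1/√(1 − β²) = 1/√(1 − 0.839²) = 1/√(0.29608) = 1.84

γ ≈ 1.84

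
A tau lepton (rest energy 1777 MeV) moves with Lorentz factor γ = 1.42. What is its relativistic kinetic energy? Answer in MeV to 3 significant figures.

K ≈ 746 MeV

γ = 1.42 (given)
K = (γ − 1)m₀c² = (1.42 − 1) × 1777 MeV = 0.42000 × 1777 MeV = 746 MeV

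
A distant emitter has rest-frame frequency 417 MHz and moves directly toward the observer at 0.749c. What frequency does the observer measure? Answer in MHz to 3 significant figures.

f_obs ≈ 1100 MHz

Relativistic Doppler: f_obs = f_src √((1+β)/(1−β))
= 417 × √(1.7490/0.25100) = 417 × 2.6397 = 1100 MHz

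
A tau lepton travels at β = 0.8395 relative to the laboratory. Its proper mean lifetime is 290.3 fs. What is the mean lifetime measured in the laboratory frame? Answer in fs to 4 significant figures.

γ = 1/√(1 − 0.8395²) = 1.84040
Time dilation: Δt = γτ₀ = 1.84040 × 290.3 fs = 534.3 fs

Δt ≈ 534.3 fs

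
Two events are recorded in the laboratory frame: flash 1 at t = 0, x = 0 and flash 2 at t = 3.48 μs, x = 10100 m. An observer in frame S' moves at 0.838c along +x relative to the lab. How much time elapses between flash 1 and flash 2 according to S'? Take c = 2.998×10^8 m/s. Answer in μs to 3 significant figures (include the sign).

γ = 1/√(1 − 0.838²) = 1.8326
Δt' = γ(Δt − vΔx/c²) = 1.8326 × (3.48 μs − 0.838×10100 m / (2.998×10^8 m/s))
= 1.8326 × (-24.751 μs) = -45.4 μs

Δt' ≈ -45.4 μs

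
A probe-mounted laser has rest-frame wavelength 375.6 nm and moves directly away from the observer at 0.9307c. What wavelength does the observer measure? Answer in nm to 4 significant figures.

λ_obs ≈ 1983 nm

Relativistic Doppler: λ_obs = λ_src √((1+β)/(1−β))
= 375.6 × √(1.93070/0.0693000) = 375.6 × 5.27826 = 1983 nm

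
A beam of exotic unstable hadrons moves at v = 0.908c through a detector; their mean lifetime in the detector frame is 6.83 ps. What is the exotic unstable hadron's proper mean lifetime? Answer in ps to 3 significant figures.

τ₀ ≈ 2.86 ps

γ = 1/√(1 − 0.908²) = 2.3868
Proper time: τ₀ = Δt/γ = 6.83/2.3868 = 2.86 ps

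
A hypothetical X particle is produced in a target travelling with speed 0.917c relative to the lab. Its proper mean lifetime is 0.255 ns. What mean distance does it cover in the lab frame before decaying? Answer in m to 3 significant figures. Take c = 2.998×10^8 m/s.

γ = 1/√(1 − 0.917²) = 2.5070
Dilated lifetime: Δt = γτ₀ = 2.5070 × 0.255 ns = 0.63928 ns
d = vΔt = 0.917c × 0.63928 ns = 2.7492×10^8 m/s × 6.3928×10^-10 s = 0.176 m

d ≈ 0.176 m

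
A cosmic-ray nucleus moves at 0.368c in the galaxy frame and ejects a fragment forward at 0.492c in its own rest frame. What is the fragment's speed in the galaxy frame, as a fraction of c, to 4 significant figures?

Compose boost 2: (0.492 + 0.368)/(1 + 0.492×0.368) = 0.8600/1.18106 = 0.7282

u ≈ 0.7282c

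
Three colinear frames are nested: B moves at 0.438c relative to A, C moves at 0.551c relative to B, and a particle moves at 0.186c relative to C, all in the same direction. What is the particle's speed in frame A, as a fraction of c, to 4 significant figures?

Compose boost 2: (0.551 + 0.438)/(1 + 0.551×0.438) = 0.9890/1.24134 = 0.796721
Compose boost 3: (0.186 + 0.796721)/(1 + 0.186×0.796721) = 0.982721/1.14819 = 0.8559

u ≈ 0.8559c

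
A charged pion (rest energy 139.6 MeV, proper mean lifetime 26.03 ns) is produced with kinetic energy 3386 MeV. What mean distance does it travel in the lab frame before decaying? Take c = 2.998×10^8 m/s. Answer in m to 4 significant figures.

d ≈ 196.9 m

γ = 1 + K/(m₀c²) = 1 + 3386/139.6 = 25.2550
β = √(1 − 1/γ²) = 0.999216
Dilated lifetime: γτ₀ = 25.2550 × 26.03 ns = 657.388 ns
d = βc·γτ₀ = 0.999216 × (2.998×10^8 m/s) × 6.57388×10^-7 s = 196.9 m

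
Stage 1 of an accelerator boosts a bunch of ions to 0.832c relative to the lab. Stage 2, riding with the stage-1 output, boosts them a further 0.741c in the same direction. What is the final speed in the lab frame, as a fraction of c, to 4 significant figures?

Compose boost 2: (0.741 + 0.832)/(1 + 0.741×0.832) = 1.573/1.61651 = 0.9731

u ≈ 0.9731c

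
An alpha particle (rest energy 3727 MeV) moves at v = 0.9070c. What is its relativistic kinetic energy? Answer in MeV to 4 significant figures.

K ≈ 5123 MeV

γ = 1/√(1 − 0.9070²) = 2.37456
K = (γ − 1)m₀c² = (2.37456 − 1) × 3727 MeV = 1.37456 × 3727 MeV = 5123 MeV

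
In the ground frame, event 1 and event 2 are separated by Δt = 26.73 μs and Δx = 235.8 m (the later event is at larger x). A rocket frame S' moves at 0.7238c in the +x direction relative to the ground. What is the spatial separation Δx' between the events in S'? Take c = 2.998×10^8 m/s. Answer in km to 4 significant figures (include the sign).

Δx' ≈ -8.064 km

γ = 1/√(1 − 0.7238²) = 1.44925
Δx' = γ(Δx − vΔt) = 1.44925 × (235.8 m − 0.7238×(2.998×10^8 m/s)×26.73×10^-6 s)
= 1.44925 × (-5564.48 m) = -8.064 km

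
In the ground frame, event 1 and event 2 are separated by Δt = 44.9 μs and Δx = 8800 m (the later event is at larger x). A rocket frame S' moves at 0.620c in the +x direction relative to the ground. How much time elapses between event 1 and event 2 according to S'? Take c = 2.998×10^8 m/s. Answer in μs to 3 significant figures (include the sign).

γ = 1/√(1 − 0.620²) = 1.2745
Δt' = γ(Δt − vΔx/c²) = 1.2745 × (44.9 μs − 0.620×8800 m / (2.998×10^8 m/s))
= 1.2745 × (26.701 μs) = 34.0 μs

Δt' ≈ 34.0 μs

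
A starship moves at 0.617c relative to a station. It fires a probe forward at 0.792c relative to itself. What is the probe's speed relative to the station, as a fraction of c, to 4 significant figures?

u ≈ 0.9465c

Relativistic velocity addition: u = (u' + v)/(1 + u'v/c²)
= (0.792 + 0.617)/(1 + 0.792×0.617) = 1.409/1.48866 = 0.9465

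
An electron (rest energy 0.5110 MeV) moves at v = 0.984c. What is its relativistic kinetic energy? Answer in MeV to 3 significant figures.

K ≈ 2.36 MeV

γ = 1/√(1 − 0.984²) = 5.6127
K = (γ − 1)m₀c² = (5.6127 − 1) × 0.5110 MeV = 4.6127 × 0.5110 MeV = 2.36 MeV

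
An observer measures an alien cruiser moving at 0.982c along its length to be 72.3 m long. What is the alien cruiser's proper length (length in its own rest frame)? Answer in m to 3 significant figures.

γ = 1/√(1 − 0.982²) = 5.2943
L₀ = γL = 5.2943 × 72.3 = 383 m

L₀ ≈ 383 m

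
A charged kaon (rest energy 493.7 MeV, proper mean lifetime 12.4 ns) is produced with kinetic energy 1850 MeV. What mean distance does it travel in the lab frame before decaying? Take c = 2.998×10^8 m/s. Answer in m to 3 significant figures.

d ≈ 17.3 m

γ = 1 + K/(m₀c²) = 1 + 1850/493.7 = 4.7472
β = √(1 − 1/γ²) = 0.97756
Dilated lifetime: γτ₀ = 4.7472 × 12.4 ns = 58.865 ns
d = βc·γτ₀ = 0.97756 × (2.998×10^8 m/s) × 5.8865×10^-8 s = 17.3 m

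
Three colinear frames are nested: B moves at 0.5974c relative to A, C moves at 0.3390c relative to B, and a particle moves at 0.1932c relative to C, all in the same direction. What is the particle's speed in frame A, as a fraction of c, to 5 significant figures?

u ≈ 0.84480c

Compose boost 2: (0.3390 + 0.5974)/(1 + 0.3390×0.5974) = 0.93640/1.202519 = 0.7786990
Compose boost 3: (0.1932 + 0.7786990)/(1 + 0.1932×0.7786990) = 0.9718990/1.150445 = 0.84480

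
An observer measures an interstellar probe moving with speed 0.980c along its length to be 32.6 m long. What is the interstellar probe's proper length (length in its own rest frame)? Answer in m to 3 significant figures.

γ = 1/√(1 − 0.980²) = 5.0252
L₀ = γL = 5.0252 × 32.6 = 164 m

L₀ ≈ 164 m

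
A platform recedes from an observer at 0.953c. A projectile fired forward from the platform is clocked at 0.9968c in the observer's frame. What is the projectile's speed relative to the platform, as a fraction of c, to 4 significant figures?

Inverse velocity addition: u' = (u − v)/(1 − uv/c²)
= (0.9968 − 0.953)/(1 − 0.9968×0.953) = 0.04380/0.0500496 = 0.8751

u' ≈ 0.8751c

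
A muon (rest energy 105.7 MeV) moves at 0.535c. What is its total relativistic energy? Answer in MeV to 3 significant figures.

γ = 1/√(1 − 0.535²) = 1.1836
E = γm₀c² = 1.1836 × 105.7 MeV = 125 MeV

E ≈ 125 MeV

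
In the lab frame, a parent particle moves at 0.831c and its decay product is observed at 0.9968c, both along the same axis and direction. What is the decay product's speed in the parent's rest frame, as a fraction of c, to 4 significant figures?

u' ≈ 0.9659c

Inverse velocity addition: u' = (u − v)/(1 − uv/c²)
= (0.9968 − 0.831)/(1 − 0.9968×0.831) = 0.1658/0.171659 = 0.9659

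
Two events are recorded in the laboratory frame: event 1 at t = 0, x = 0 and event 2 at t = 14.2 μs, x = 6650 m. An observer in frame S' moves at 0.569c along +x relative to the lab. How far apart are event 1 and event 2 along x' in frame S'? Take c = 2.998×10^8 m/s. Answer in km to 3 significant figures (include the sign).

Δx' ≈ 5.14 km

γ = 1/√(1 − 0.569²) = 1.2160
Δx' = γ(Δx − vΔt) = 1.2160 × (6650 m − 0.569×(2.998×10^8 m/s)×14.2×10^-6 s)
= 1.2160 × (4227.7 m) = 5.14 km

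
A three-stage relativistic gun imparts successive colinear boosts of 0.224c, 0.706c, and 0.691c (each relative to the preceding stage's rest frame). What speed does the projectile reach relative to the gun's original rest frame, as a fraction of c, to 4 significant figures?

Compose boost 2: (0.706 + 0.224)/(1 + 0.706×0.224) = 0.9300/1.15814 = 0.803009
Compose boost 3: (0.691 + 0.803009)/(1 + 0.691×0.803009) = 1.49401/1.55488 = 0.9609

u ≈ 0.9609c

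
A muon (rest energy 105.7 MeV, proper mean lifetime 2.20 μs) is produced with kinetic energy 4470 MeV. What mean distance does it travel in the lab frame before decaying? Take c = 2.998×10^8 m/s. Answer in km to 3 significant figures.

γ = 1 + K/(m₀c²) = 1 + 4470/105.7 = 43.289
β = √(1 − 1/γ²) = 0.99973
Dilated lifetime: γτ₀ = 43.289 × 2.20 μs = 95.237 μs
d = βc·γτ₀ = 0.99973 × (2.998×10^8 m/s) × 9.5237×10^-5 s = 28.5 km

d ≈ 28.5 km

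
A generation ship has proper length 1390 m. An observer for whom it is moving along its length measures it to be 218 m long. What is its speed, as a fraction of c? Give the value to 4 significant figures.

γ = L₀/L = 1390/218 = 6.37615
β = √(1 − 1/γ²) = 0.9876

β ≈ 0.9876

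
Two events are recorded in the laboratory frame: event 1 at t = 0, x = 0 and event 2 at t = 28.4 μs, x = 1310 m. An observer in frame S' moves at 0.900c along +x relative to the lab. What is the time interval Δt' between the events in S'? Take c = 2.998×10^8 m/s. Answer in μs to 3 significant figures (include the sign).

Δt' ≈ 56.1 μs

γ = 1/√(1 − 0.900²) = 2.2942
Δt' = γ(Δt − vΔx/c²) = 2.2942 × (28.4 μs − 0.900×1310 m / (2.998×10^8 m/s))
= 2.2942 × (24.467 μs) = 56.1 μs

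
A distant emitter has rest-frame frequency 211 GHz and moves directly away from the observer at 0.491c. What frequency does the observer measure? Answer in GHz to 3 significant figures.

Relativistic Doppler: f_obs = f_src √((1−β)/(1+β))
= 211 × √(0.50900/1.4910) = 211 × 0.58428 = 123 GHz

f_obs ≈ 123 GHz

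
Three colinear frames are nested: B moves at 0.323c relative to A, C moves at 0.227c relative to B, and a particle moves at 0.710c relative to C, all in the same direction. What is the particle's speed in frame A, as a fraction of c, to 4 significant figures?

Compose boost 2: (0.227 + 0.323)/(1 + 0.227×0.323) = 0.5500/1.07332 = 0.512428
Compose boost 3: (0.710 + 0.512428)/(1 + 0.710×0.512428) = 1.22243/1.36382 = 0.8963

u ≈ 0.8963c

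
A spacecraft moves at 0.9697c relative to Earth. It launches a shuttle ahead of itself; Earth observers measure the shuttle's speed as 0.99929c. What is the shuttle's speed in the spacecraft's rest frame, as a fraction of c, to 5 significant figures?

u' ≈ 0.95487c

Inverse velocity addition: u' = (u − v)/(1 − uv/c²)
= (0.99929 − 0.9697)/(1 − 0.99929×0.9697) = 0.029590/0.03098849 = 0.95487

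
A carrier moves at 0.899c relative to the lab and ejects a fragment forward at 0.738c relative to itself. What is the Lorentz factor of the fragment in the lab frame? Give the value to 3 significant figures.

u_lab = (0.738 + 0.899)/(1 + 0.738×0.899) = 1.637/1.66346 = 0.984092
γ = 1/√(1 − 0.984092²) = 5.63

γ ≈ 5.63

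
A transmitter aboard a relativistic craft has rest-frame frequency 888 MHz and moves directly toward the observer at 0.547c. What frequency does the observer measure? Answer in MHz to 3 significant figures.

Relativistic Doppler: f_obs = f_src √((1+β)/(1−β))
= 888 × √(1.5470/0.45300) = 888 × 1.8480 = 1640 MHz

f_obs ≈ 1640 MHz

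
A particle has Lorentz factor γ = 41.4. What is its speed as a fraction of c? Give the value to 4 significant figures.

β = √(1 − 1/γ²) = √(1 − 1/41.4²) = √(0.999417) = 0.9997

β ≈ 0.9997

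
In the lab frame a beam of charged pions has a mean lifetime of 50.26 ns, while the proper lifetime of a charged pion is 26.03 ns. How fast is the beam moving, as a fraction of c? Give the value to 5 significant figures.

γ = Δt/τ₀ = 50.26/26.03 = 1.930849
β = √(1 − 1/γ²) = √(1 − 1/1.930849²) = 0.85544

β ≈ 0.85544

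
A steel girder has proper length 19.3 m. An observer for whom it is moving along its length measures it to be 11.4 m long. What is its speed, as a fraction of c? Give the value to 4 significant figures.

γ = L₀/L = 19.3/11.4 = 1.69298
β = √(1 − 1/γ²) = 0.8069

β ≈ 0.8069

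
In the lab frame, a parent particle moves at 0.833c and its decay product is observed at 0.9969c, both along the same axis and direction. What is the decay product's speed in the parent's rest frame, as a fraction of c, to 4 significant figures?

u' ≈ 0.9665c

Inverse velocity addition: u' = (u − v)/(1 − uv/c²)
= (0.9969 − 0.833)/(1 − 0.9969×0.833) = 0.1639/0.169582 = 0.9665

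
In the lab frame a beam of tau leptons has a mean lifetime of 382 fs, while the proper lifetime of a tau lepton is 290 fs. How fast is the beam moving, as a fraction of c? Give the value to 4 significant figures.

β ≈ 0.6509

γ = Δt/τ₀ = 382/290 = 1.31724
β = √(1 − 1/γ²) = √(1 − 1/1.31724²) = 0.6509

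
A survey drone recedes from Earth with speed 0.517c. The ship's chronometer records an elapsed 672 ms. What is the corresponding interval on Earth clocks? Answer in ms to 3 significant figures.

γ = 1/√(1 − 0.517²) = 1.1682
Time dilation: Δt = γτ₀ = 1.1682 × 672 ms = 785 ms

Δt ≈ 785 ms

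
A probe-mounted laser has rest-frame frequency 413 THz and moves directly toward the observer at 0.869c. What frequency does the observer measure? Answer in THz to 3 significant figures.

f_obs ≈ 1560 THz

Relativistic Doppler: f_obs = f_src √((1+β)/(1−β))
= 413 × √(1.8690/0.13100) = 413 × 3.7772 = 1560 THz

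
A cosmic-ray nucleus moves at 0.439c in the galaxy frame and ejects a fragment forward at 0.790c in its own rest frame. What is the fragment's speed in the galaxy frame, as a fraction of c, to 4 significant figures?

Compose boost 2: (0.790 + 0.439)/(1 + 0.790×0.439) = 1.229/1.34681 = 0.9125

u ≈ 0.9125c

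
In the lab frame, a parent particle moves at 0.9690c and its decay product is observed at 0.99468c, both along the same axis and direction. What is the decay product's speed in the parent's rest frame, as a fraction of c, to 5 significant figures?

Inverse velocity addition: u' = (u − v)/(1 − uv/c²)
= (0.99468 − 0.9690)/(1 − 0.99468×0.9690) = 0.025680/0.03615508 = 0.71027

u' ≈ 0.71027c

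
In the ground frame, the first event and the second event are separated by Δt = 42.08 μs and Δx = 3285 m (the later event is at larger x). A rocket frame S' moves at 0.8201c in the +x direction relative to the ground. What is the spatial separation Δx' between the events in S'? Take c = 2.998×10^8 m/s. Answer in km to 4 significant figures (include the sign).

γ = 1/√(1 − 0.8201²) = 1.74758
Δx' = γ(Δx − vΔt) = 1.74758 × (3285 m − 0.8201×(2.998×10^8 m/s)×42.08×10^-6 s)
= 1.74758 × (-7061.04 m) = -12.34 km

Δx' ≈ -12.34 km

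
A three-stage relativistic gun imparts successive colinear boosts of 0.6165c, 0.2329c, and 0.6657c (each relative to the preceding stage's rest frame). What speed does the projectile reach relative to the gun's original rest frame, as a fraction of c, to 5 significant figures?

u ≈ 0.94246c

Compose boost 2: (0.2329 + 0.6165)/(1 + 0.2329×0.6165) = 0.84940/1.143583 = 0.7427534
Compose boost 3: (0.6657 + 0.7427534)/(1 + 0.6657×0.7427534) = 1.408453/1.494451 = 0.94246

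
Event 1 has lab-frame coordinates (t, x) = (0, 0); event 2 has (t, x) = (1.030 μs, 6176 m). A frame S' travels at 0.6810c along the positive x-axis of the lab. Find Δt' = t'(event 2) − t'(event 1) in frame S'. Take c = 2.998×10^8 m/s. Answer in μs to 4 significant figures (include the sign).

Δt' ≈ -17.75 μs

γ = 1/√(1 − 0.6810²) = 1.36559
Δt' = γ(Δt − vΔx/c²) = 1.36559 × (1.030 μs − 0.6810×6176 m / (2.998×10^8 m/s))
= 1.36559 × (-12.9989 μs) = -17.75 μs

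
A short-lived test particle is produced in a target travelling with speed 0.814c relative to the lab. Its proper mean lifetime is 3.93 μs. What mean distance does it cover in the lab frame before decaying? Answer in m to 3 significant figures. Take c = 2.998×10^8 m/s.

γ = 1/√(1 − 0.814²) = 1.7216
Dilated lifetime: Δt = γτ₀ = 1.7216 × 3.93 μs = 6.7658 μs
d = vΔt = 0.814c × 6.7658 μs = 2.4404×10^8 m/s × 6.7658×10^-6 s = 1650 m

d ≈ 1650 m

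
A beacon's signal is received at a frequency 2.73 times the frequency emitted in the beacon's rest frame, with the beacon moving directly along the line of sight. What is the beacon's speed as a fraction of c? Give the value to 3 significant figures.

β ≈ 0.763

f_obs/f_src = √((1+β)/(1−β)) = 2.73  ⇒  (1+β)/(1−β) = 7.4529
β = |1 − D²|/(1 + D²) = |1 − 7.4529|/(1 + 7.4529) = 0.763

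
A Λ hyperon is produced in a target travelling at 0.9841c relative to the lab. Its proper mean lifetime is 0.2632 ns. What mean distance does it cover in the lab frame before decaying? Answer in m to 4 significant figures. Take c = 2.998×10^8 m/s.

γ = 1/√(1 − 0.9841²) = 5.63015
Dilated lifetime: Δt = γτ₀ = 5.63015 × 0.2632 ns = 1.48185 ns
d = vΔt = 0.9841c × 1.48185 ns = 2.95033×10^8 m/s × 1.48185×10^-9 s = 0.4372 m

d ≈ 0.4372 m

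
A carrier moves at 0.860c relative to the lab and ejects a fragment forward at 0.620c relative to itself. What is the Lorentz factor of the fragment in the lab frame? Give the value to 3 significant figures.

u_lab = (0.620 + 0.860)/(1 + 0.620×0.860) = 1.480/1.53320 = 0.965301
γ = 1/√(1 − 0.965301²) = 3.83

γ ≈ 3.83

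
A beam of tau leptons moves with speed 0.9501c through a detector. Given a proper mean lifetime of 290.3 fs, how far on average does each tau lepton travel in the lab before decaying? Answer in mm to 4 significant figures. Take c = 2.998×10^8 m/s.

γ = 1/√(1 − 0.9501²) = 3.20569
Dilated lifetime: Δt = γτ₀ = 3.20569 × 290.3 fs = 930.611 fs
d = vΔt = 0.9501c × 930.611 fs = 2.84840×10^8 m/s × 9.30611×10^-13 s = 0.2651 mm

d ≈ 0.2651 mm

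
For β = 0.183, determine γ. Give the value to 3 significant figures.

γ ≈ 1.02

γ = 1/√(1 − β²) = 1/√(1 − 0.183²) = 1/√(0.96651) = 1.02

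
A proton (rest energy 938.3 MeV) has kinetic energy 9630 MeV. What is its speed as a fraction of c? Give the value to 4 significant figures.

β ≈ 0.9961

γ = 1 + K/(m₀c²) = 1 + 9630/938.3 = 11.2632
β = √(1 − 1/γ²) = 0.9961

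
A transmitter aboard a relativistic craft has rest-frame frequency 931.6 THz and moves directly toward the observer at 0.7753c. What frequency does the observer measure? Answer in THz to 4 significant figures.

f_obs ≈ 2619 THz

Relativistic Doppler: f_obs = f_src √((1+β)/(1−β))
= 931.6 × √(1.77530/0.224700) = 931.6 × 2.81083 = 2619 THz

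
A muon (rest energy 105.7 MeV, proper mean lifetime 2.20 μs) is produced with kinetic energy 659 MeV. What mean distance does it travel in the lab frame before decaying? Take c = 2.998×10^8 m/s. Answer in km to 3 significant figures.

γ = 1 + K/(m₀c²) = 1 + 659/105.7 = 7.2346
β = √(1 − 1/γ²) = 0.99040
Dilated lifetime: γτ₀ = 7.2346 × 2.20 μs = 15.916 μs
d = βc·γτ₀ = 0.99040 × (2.998×10^8 m/s) × 1.5916×10^-5 s = 4.73 km

d ≈ 4.73 km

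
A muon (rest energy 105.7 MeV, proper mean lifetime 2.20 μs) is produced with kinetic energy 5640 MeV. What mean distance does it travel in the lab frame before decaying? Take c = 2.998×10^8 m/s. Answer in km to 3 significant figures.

d ≈ 35.8 km

γ = 1 + K/(m₀c²) = 1 + 5640/105.7 = 54.359
β = √(1 − 1/γ²) = 0.99983
Dilated lifetime: γτ₀ = 54.359 × 2.20 μs = 119.59 μs
d = βc·γτ₀ = 0.99983 × (2.998×10^8 m/s) × 0.00011959 s = 35.8 km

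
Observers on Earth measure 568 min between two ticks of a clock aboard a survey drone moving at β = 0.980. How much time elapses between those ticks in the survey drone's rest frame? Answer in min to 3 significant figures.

γ = 1/√(1 − 0.980²) = 5.0252
Proper time: τ₀ = Δt/γ = 568/5.0252 = 113 min

τ₀ ≈ 113 min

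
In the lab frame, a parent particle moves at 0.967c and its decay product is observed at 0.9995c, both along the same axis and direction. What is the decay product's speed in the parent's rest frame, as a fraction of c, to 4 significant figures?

u' ≈ 0.9706c

Inverse velocity addition: u' = (u − v)/(1 − uv/c²)
= (0.9995 − 0.967)/(1 − 0.9995×0.967) = 0.03250/0.0334835 = 0.9706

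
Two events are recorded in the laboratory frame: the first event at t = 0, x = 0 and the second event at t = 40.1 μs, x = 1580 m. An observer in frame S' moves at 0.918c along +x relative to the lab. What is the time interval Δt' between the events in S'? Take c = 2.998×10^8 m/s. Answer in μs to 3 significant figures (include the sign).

γ = 1/√(1 − 0.918²) = 2.5216
Δt' = γ(Δt − vΔx/c²) = 2.5216 × (40.1 μs − 0.918×1580 m / (2.998×10^8 m/s))
= 2.5216 × (35.262 μs) = 88.9 μs

Δt' ≈ 88.9 μs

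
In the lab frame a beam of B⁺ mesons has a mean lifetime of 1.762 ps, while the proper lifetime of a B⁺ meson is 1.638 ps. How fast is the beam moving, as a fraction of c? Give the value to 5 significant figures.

β ≈ 0.36851

γ = Δt/τ₀ = 1.762/1.638 = 1.075702
β = √(1 − 1/γ²) = √(1 − 1/1.075702²) = 0.36851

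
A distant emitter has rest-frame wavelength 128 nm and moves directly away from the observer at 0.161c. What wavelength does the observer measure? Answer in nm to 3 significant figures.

Relativistic Doppler: λ_obs = λ_src √((1+β)/(1−β))
= 128 × √(1.1610/0.83900) = 128 × 1.1763 = 151 nm

λ_obs ≈ 151 nm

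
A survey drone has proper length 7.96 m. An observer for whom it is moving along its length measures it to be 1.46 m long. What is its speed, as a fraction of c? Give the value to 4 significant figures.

γ = L₀/L = 7.96/1.46 = 5.45205
β = √(1 − 1/γ²) = 0.9830

β ≈ 0.9830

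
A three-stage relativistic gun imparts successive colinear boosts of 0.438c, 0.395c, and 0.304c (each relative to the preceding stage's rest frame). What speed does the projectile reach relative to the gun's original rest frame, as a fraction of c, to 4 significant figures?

Compose boost 2: (0.395 + 0.438)/(1 + 0.395×0.438) = 0.8330/1.17301 = 0.710139
Compose boost 3: (0.304 + 0.710139)/(1 + 0.304×0.710139) = 1.01414/1.21588 = 0.8341

u ≈ 0.8341c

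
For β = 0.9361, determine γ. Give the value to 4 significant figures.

γ = 1/√(1 − β²) = 1/√(1 − 0.9361²) = 1/√(0.123717) = 2.843

γ ≈ 2.843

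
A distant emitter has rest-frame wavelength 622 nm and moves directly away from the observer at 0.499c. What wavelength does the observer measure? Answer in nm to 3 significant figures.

λ_obs ≈ 1080 nm

Relativistic Doppler: λ_obs = λ_src √((1+β)/(1−β))
= 622 × √(1.4990/0.50100) = 622 × 1.7297 = 1080 nm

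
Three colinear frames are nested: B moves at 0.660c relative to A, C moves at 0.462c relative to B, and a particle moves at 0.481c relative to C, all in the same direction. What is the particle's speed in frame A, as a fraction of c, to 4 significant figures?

u ≈ 0.9485c

Compose boost 2: (0.462 + 0.660)/(1 + 0.462×0.660) = 1.122/1.30492 = 0.859823
Compose boost 3: (0.481 + 0.859823)/(1 + 0.481×0.859823) = 1.34082/1.41357 = 0.9485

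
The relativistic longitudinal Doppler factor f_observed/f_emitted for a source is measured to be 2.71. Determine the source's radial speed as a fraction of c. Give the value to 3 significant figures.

β ≈ 0.760

f_obs/f_src = √((1+β)/(1−β)) = 2.71  ⇒  (1+β)/(1−β) = 7.3441
β = |1 − D²|/(1 + D²) = |1 − 7.3441|/(1 + 7.3441) = 0.760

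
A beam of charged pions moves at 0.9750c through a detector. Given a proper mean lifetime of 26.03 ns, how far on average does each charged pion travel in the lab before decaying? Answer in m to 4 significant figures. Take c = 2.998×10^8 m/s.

d ≈ 34.24 m

γ = 1/√(1 − 0.9750²) = 4.50035
Dilated lifetime: Δt = γτ₀ = 4.50035 × 26.03 ns = 117.144 ns
d = vΔt = 0.9750c × 117.144 ns = 2.92305×10^8 m/s × 1.17144×10^-7 s = 34.24 m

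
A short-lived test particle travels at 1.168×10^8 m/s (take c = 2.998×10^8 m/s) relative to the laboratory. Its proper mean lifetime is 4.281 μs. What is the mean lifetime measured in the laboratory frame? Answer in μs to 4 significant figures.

Δt ≈ 4.648 μs

β = v/c = 1.168×10^8 / 2.998×10^8 = 0.389593
γ = 1/√(1 − 0.389593²) = 1.08579
Time dilation: Δt = γτ₀ = 1.08579 × 4.281 μs = 4.648 μs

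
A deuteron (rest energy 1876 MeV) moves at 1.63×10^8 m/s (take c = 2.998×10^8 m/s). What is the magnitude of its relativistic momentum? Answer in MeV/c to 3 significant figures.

p ≈ 1220 MeV/c

β = v/c = 1.63×10^8 / 2.998×10^8 = 0.54370
γ = 1/√(1 − 0.54370²) = 1.1915
p = γβm₀c = 1.1915 × 0.54370 × 1876 MeV/c = 1220 MeV/c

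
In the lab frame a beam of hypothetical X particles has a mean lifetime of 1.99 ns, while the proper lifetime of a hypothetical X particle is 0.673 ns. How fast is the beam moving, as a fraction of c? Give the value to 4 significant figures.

β ≈ 0.9411

γ = Δt/τ₀ = 1.99/0.673 = 2.95691
β = √(1 − 1/γ²) = √(1 − 1/2.95691²) = 0.9411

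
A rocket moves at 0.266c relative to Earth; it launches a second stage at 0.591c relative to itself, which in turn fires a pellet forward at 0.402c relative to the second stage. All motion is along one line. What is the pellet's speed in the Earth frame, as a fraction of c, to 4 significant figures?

u ≈ 0.8805c

Compose boost 2: (0.591 + 0.266)/(1 + 0.591×0.266) = 0.8570/1.15721 = 0.740577
Compose boost 3: (0.402 + 0.740577)/(1 + 0.402×0.740577) = 1.14258/1.29771 = 0.8805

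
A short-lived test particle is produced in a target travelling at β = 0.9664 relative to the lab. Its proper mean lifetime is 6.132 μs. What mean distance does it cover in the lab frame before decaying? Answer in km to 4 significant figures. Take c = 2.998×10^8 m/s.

d ≈ 6.912 km

γ = 1/√(1 − 0.9664²) = 3.89040
Dilated lifetime: Δt = γτ₀ = 3.89040 × 6.132 μs = 23.8559 μs
d = vΔt = 0.9664c × 23.8559 μs = 2.89727×10^8 m/s × 2.38559×10^-5 s = 6.912 km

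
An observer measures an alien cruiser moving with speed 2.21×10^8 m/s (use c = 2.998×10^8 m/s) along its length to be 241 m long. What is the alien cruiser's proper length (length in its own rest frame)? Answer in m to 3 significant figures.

β = v/c = 2.21×10^8 / 2.998×10^8 = 0.73716
γ = 1/√(1 − 0.73716²) = 1.4799
L₀ = γL = 1.4799 × 241 = 357 m

L₀ ≈ 357 m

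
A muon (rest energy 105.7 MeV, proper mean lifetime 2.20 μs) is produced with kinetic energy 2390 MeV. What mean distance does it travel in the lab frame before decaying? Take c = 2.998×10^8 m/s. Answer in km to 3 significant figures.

d ≈ 15.6 km

γ = 1 + K/(m₀c²) = 1 + 2390/105.7 = 23.611
β = √(1 − 1/γ²) = 0.99910
Dilated lifetime: γτ₀ = 23.611 × 2.20 μs = 51.945 μs
d = βc·γτ₀ = 0.99910 × (2.998×10^8 m/s) × 5.1945×10^-5 s = 15.6 km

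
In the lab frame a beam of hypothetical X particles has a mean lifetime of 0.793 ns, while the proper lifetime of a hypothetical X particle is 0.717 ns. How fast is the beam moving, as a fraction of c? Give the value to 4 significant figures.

β ≈ 0.4272

γ = Δt/τ₀ = 0.793/0.717 = 1.10600
β = √(1 − 1/γ²) = √(1 − 1/1.10600²) = 0.4272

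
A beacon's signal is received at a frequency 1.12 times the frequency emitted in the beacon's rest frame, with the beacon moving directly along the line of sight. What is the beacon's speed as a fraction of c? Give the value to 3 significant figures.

f_obs/f_src = √((1+β)/(1−β)) = 1.12  ⇒  (1+β)/(1−β) = 1.2544
β = |1 − D²|/(1 + D²) = |1 − 1.2544|/(1 + 1.2544) = 0.113

β ≈ 0.113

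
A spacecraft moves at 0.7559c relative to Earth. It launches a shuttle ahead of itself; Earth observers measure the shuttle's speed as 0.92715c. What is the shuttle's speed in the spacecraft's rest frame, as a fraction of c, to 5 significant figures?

u' ≈ 0.57242c

Inverse velocity addition: u' = (u − v)/(1 − uv/c²)
= (0.92715 − 0.7559)/(1 − 0.92715×0.7559) = 0.17125/0.2991673 = 0.57242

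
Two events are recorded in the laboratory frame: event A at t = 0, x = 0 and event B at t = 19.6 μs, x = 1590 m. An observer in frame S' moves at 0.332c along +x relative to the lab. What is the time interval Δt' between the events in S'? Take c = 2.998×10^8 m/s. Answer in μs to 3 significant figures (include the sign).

γ = 1/√(1 − 0.332²) = 1.0601
Δt' = γ(Δt − vΔx/c²) = 1.0601 × (19.6 μs − 0.332×1590 m / (2.998×10^8 m/s))
= 1.0601 × (17.839 μs) = 18.9 μs

Δt' ≈ 18.9 μs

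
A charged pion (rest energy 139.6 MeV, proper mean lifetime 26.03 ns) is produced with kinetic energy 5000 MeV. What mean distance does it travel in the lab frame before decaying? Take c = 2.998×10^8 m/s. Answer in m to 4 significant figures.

γ = 1 + K/(m₀c²) = 1 + 5000/139.6 = 36.8166
β = √(1 − 1/γ²) = 0.999631
Dilated lifetime: γτ₀ = 36.8166 × 26.03 ns = 958.337 ns
d = βc·γτ₀ = 0.999631 × (2.998×10^8 m/s) × 9.58337×10^-7 s = 287.2 m

d ≈ 287.2 m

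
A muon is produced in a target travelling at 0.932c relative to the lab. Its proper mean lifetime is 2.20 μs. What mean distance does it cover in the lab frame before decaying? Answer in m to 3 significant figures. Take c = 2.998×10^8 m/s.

γ = 1/√(1 − 0.932²) = 2.7589
Dilated lifetime: Δt = γτ₀ = 2.7589 × 2.20 μs = 6.0697 μs
d = vΔt = 0.932c × 6.0697 μs = 2.7941×10^8 m/s × 6.0697×10^-6 s = 1700 m

d ≈ 1700 m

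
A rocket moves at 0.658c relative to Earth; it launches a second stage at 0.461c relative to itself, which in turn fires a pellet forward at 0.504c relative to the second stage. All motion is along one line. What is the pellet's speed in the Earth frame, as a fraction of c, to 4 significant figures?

u ≈ 0.9510c

Compose boost 2: (0.461 + 0.658)/(1 + 0.461×0.658) = 1.119/1.30334 = 0.858565
Compose boost 3: (0.504 + 0.858565)/(1 + 0.504×0.858565) = 1.36256/1.43272 = 0.9510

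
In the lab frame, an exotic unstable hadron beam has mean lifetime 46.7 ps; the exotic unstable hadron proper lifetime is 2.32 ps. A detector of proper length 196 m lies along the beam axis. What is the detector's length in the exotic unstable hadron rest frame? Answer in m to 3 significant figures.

L ≈ 9.74 m

Time dilation ⇒ γ = Δt/τ₀ = 46.7/2.32 = 20.129
Length contraction: L = L₀/γ = 196/20.129 = 9.74 m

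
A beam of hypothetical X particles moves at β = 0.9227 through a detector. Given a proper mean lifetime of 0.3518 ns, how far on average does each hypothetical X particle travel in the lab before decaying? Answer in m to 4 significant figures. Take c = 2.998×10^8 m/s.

γ = 1/√(1 − 0.9227²) = 2.59391
Dilated lifetime: Δt = γτ₀ = 2.59391 × 0.3518 ns = 0.912537 ns
d = vΔt = 0.9227c × 0.912537 ns = 2.76625×10^8 m/s × 9.12537×10^-10 s = 0.2524 m

d ≈ 0.2524 m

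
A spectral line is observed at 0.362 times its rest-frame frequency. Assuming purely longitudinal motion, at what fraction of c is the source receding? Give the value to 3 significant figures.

β ≈ 0.768

f_obs/f_src = √((1−β)/(1+β)) = 0.362  ⇒  (1−β)/(1+β) = 0.13104
β = |1 − D²|/(1 + D²) = |1 − 0.13104|/(1 + 0.13104) = 0.768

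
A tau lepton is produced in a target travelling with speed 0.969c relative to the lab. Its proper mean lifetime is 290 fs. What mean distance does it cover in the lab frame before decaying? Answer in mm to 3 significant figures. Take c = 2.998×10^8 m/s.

γ = 1/√(1 − 0.969²) = 4.0476
Dilated lifetime: Δt = γτ₀ = 4.0476 × 290 fs = 1173.8 fs
d = vΔt = 0.969c × 1173.8 fs = 2.9051×10^8 m/s × 1.1738×10^-12 s = 0.341 mm

d ≈ 0.341 mm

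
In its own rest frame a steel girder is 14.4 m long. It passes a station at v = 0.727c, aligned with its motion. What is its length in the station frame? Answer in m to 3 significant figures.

L ≈ 9.89 m

γ = 1/√(1 − 0.727²) = 1.4564
Length contraction: L = L₀/γ = 14.4/1.4564 = 9.89 m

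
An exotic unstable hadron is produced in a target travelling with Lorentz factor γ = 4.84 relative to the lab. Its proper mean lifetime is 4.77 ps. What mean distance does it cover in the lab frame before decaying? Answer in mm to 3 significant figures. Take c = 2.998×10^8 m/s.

d ≈ 6.77 mm

β = √(1 − 1/γ²) = √(1 − 1/4.84²) = 0.97842
Dilated lifetime: Δt = γτ₀ = 4.84 × 4.77 ps = 23.087 ps
d = vΔt = 0.97842c × 23.087 ps = 2.9333×10^8 m/s × 2.3087×10^-11 s = 6.77 mm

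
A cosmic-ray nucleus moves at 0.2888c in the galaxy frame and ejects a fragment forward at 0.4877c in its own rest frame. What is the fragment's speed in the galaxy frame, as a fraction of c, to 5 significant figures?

Compose boost 2: (0.4877 + 0.2888)/(1 + 0.4877×0.2888) = 0.77650/1.140848 = 0.68063

u ≈ 0.68063c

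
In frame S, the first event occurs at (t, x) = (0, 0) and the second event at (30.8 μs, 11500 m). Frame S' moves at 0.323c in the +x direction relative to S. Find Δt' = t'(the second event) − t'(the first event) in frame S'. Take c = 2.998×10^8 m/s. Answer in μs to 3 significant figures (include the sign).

γ = 1/√(1 − 0.323²) = 1.0566
Δt' = γ(Δt − vΔx/c²) = 1.0566 × (30.8 μs − 0.323×11500 m / (2.998×10^8 m/s))
= 1.0566 × (18.410 μs) = 19.5 μs

Δt' ≈ 19.5 μs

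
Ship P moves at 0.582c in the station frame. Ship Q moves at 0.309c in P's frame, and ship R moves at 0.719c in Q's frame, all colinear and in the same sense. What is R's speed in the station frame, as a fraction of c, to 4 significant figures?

u ≈ 0.9554c

Compose boost 2: (0.309 + 0.582)/(1 + 0.309×0.582) = 0.8910/1.17984 = 0.755188
Compose boost 3: (0.719 + 0.755188)/(1 + 0.719×0.755188) = 1.47419/1.54298 = 0.9554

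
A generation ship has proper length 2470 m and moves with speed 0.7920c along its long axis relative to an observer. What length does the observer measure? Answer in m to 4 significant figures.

L ≈ 1508 m

γ = 1/√(1 − 0.7920²) = 1.63795
Length contraction: L = L₀/γ = 2470/1.63795 = 1508 m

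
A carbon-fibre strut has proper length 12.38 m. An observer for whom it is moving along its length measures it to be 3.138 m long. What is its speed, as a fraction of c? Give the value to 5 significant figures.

β ≈ 0.96734

γ = L₀/L = 12.38/3.138 = 3.945188
β = √(1 − 1/γ²) = 0.96734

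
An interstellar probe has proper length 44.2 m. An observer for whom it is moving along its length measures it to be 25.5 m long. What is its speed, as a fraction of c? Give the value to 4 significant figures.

β ≈ 0.8168

γ = L₀/L = 44.2/25.5 = 1.73333
β = √(1 − 1/γ²) = 0.8168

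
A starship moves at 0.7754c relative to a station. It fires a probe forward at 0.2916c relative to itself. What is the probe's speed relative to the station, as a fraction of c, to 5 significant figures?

Relativistic velocity addition: u = (u' + v)/(1 + u'v/c²)
= (0.2916 + 0.7754)/(1 + 0.2916×0.7754) = 1.0670/1.226107 = 0.87023

u ≈ 0.87023c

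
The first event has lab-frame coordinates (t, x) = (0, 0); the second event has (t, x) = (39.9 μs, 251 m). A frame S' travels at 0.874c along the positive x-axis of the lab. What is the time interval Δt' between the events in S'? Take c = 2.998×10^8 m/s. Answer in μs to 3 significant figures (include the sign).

Δt' ≈ 80.6 μs

γ = 1/√(1 − 0.874²) = 2.0579
Δt' = γ(Δt − vΔx/c²) = 2.0579 × (39.9 μs − 0.874×251 m / (2.998×10^8 m/s))
= 2.0579 × (39.168 μs) = 80.6 μs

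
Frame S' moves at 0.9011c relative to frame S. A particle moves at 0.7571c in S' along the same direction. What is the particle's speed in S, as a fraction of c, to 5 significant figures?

Relativistic velocity addition: u = (u' + v)/(1 + u'v/c²)
= (0.7571 + 0.9011)/(1 + 0.7571×0.9011) = 1.6582/1.682223 = 0.98572

u ≈ 0.98572c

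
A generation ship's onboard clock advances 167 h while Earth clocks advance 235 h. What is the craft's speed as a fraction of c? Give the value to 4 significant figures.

γ = Δt/τ₀ = 235/167 = 1.40719
β = √(1 − 1/γ²) = √(1 − 1/1.40719²) = 0.7036

β ≈ 0.7036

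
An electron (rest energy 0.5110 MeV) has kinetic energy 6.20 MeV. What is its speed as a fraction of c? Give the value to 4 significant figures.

β ≈ 0.9971

γ = 1 + K/(m₀c²) = 1 + 6.20/0.5110 = 13.1331
β = √(1 − 1/γ²) = 0.9971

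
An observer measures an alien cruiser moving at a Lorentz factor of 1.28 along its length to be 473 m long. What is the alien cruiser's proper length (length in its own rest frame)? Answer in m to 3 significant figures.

L₀ ≈ 605 m

γ = 1.28 (given)
L₀ = γL = 1.28 × 473 = 605 m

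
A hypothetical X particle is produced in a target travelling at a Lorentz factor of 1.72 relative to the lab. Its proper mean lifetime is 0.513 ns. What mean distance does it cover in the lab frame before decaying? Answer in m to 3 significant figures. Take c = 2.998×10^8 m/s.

β = √(1 − 1/γ²) = √(1 − 1/1.72²) = 0.81362
Dilated lifetime: Δt = γτ₀ = 1.72 × 0.513 ns = 0.88236 ns
d = vΔt = 0.81362c × 0.88236 ns = 2.4392×10^8 m/s × 8.8236×10^-10 s = 0.215 m

d ≈ 0.215 m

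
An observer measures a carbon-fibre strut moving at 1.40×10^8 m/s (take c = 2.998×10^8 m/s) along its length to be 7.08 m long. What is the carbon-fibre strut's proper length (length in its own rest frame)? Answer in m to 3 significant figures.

β = v/c = 1.40×10^8 / 2.998×10^8 = 0.46698
γ = 1/√(1 − 0.46698²) = 1.1309
L₀ = γL = 1.1309 × 7.08 = 8.01 m

L₀ ≈ 8.01 m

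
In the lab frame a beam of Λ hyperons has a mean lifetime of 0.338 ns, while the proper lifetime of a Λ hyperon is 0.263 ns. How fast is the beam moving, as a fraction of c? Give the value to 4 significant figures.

γ = Δt/τ₀ = 0.338/0.263 = 1.28517
β = √(1 − 1/γ²) = √(1 − 1/1.28517²) = 0.6281

β ≈ 0.6281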